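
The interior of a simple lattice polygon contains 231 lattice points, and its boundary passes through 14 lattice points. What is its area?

Pick's theorem states A = I + B/2 − 1, so A = 231 + 14/2 − 1 = 237.

237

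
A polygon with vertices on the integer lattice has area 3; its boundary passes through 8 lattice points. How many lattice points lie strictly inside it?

0

From Pick's theorem, I = A − B/2 + 1 = 3 − 8/2 + 1 = 0.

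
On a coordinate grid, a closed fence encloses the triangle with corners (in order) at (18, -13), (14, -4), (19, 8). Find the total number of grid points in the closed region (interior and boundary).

49

Using the shoelace formula, 2A = |(18·(-4) − 14·(-13)) + (14·8 − 19·(-4)) + (19·(-13) − 18·8)| = 93, so the area is 46.5.
Along each edge there are gcd(|Δx|,|Δy|)+1 lattice points, so counting each shared vertex once the boundary has gcd(4,9) + gcd(5,12) + gcd(1,21) = 1+1+1 = 3.
Pick's theorem gives I = A − B/2 + 1 = 46.5 − 3/2 + 1 = 46, so the closed region contains I + B = 46 + 3 = 49 lattice points.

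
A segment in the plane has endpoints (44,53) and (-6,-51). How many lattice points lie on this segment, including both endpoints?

The number of lattice points on a segment between lattice points is gcd(|Δx|,|Δy|) + 1 = gcd(50,104) + 1 = 2 + 1 = 3.

3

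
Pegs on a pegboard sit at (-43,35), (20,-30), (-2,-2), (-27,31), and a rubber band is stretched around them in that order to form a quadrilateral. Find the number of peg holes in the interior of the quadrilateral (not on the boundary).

378

Using the shoelace formula, 2A = |[(-43)·(-30) − 20·35] + [20·(-2) − (-2)·(-30)] + [(-2)·31 − (-27)·(-2)] + [(-27)·35 − (-43)·31]| = 762, so the area is 381.
The number of boundary lattice points is Σ gcd(|Δx|,|Δy|) = gcd(63,65) + gcd(22,28) + gcd(25,33) + gcd(16,4) = 1+2+1+4 = 8.
By Pick's theorem A = I + B/2 − 1, so I = 381 − 8/2 + 1 = 378.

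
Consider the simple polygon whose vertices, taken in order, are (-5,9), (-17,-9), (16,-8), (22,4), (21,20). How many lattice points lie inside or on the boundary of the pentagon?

690

Using the shoelace formula, 2A = |((-5)·(-9) − (-17)·9) + ((-17)·(-8) − 16·(-9)) + (16·4 − 22·(-8)) + (22·20 − 21·4) + (21·9 − (-5)·20)| = 1363, so the area is 681.5.
Summing gcd(|Δx|,|Δy|) over the edges gives the boundary count: gcd(12,18) + gcd(33,1) + gcd(6,12) + gcd(1,16) + gcd(26,11) = 6+1+6+1+1 = 15.
Pick's theorem gives I = A − B/2 + 1 = 681.5 − 15/2 + 1 = 675, so the closed region contains I + B = 675 + 15 = 690 lattice points.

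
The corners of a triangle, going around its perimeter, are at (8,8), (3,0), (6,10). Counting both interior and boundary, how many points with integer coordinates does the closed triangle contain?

16

By the shoelace formula, twice the signed area is |(8·0 − 3·8) + (3·10 − 6·0) + (6·8 − 8·10)| = 26, so the area is 13.
Along each edge there are gcd(|Δx|,|Δy|)+1 lattice points, so counting each shared vertex once the boundary has gcd(5,8) + gcd(3,10) + gcd(2,2) = 1+1+2 = 4.
Pick's theorem gives I = A − B/2 + 1 = 13 − 4/2 + 1 = 12, so the closed region contains I + B = 12 + 4 = 16 lattice points.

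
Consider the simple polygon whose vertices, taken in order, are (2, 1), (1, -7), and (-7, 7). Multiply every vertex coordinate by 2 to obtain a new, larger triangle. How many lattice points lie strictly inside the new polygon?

151

The shoelace formula gives twice the area as |[2·(-7) − 1·1] + [1·7 − (-7)·(-7)] + [(-7)·1 − 2·7]| = 78, so the area is 39.
Summing gcd(|Δx|,|Δy|) over the edges gives the boundary count: gcd(1,8) + gcd(8,14) + gcd(9,6) = 1+2+3 = 6.
Scaling by 2 multiplies the area by 2² = 4 (so the new area is 156) and multiplies the boundary lattice-point count by 2, giving 12.
By Pick's theorem, the interior count of the dilated polygon is 156 − 12/2 + 1 = 151.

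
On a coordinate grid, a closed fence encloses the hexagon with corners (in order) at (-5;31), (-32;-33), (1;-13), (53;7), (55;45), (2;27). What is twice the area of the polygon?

5894

The shoelace formula gives twice the area as |[(-5)·(-33) − (-32)·31] + [(-32)·(-13) − 1·(-33)] + [1·7 − 53·(-13)] + [53·45 − 55·7] + [55·27 − 2·45] + [2·31 − (-5)·27]| = 5894, so the area is 2947.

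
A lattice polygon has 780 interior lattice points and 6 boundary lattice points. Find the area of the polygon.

Pick's theorem states A = I + B/2 − 1, so A = 780 + 6/2 − 1 = 782.

782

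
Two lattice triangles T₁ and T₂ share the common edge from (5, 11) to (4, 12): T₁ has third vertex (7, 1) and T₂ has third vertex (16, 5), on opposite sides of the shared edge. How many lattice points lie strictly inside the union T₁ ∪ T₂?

5

The union is the simple quadrilateral with vertices (5, 11), (7, 1), (4, 12), (16, 5) in order.
The shoelace formula gives twice the area as |(5·1 − 7·11) + (7·12 − 4·1) + (4·5 − 16·12) + (16·11 − 5·5)| = 13, so the area is 13/2.
The number of boundary lattice points is Σ gcd(|Δx|,|Δy|) = gcd(2,10) + gcd(3,11) + gcd(12,7) + gcd(11,6) = 2+1+1+1 = 5.
By Pick's theorem I = A − B/2 + 1 = 13/2 − 5/2 + 1 = 5.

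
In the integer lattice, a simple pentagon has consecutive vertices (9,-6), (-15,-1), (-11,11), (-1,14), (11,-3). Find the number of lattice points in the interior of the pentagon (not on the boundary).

301

The shoelace formula gives twice the area as |[9·(-1) − (-15)·(-6)] + [(-15)·11 − (-11)·(-1)] + [(-11)·14 − (-1)·11] + [(-1)·(-3) − 11·14] + [11·(-6) − 9·(-3)]| = 608, so the area is 304.
Along each edge there are gcd(|Δx|,|Δy|)+1 lattice points, so counting each shared vertex once the boundary has gcd(24,5) + gcd(4,12) + gcd(10,3) + gcd(12,17) + gcd(2,3) = 1+4+1+1+1 = 8.
By Pick's theorem A = I + B/2 − 1, so I = 304 − 8/2 + 1 = 301.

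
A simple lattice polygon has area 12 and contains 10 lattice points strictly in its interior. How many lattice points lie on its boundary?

Pick's theorem gives A = I + B/2 − 1, so B = 2(A − I + 1) = 2(12 − 10 + 1) = 6.

6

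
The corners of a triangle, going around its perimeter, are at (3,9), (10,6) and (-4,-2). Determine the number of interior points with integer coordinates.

By the shoelace formula, twice the signed area is |(3·6 − 10·9) + (10·(-2) − (-4)·6) + ((-4)·9 − 3·(-2))| = 98, so the area is 49.
The number of boundary lattice points is Σ gcd(|Δx|,|Δy|) = gcd(7,3) + gcd(14,8) + gcd(7,11) = 1+2+1 = 4.
By Pick's theorem A = I + B/2 − 1, so I = 49 − 4/2 + 1 = 48.

48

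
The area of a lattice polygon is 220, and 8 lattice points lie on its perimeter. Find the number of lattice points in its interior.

217

From Pick's theorem, I = A − B/2 + 1 = 220 − 8/2 + 1 = 217.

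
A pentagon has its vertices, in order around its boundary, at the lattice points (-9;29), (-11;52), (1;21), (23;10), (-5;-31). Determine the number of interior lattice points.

By the shoelace formula, twice the signed area is |[(-9)·52 − (-11)·29] + [(-11)·21 − 1·52] + [1·10 − 23·21] + [23·(-31) − (-5)·10] + [(-5)·29 − (-9)·(-31)]| = 1992, so the area is 996.
The number of boundary lattice points is Σ gcd(|Δx|,|Δy|) = gcd(2,23) + gcd(12,31) + gcd(22,11) + gcd(28,41) + gcd(4,60) = 1+1+11+1+4 = 18.
By Pick's theorem A = I + B/2 − 1, so I = 996 − 18/2 + 1 = 988.

988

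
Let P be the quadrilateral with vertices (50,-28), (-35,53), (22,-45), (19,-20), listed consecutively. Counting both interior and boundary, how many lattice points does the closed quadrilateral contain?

Using the shoelace formula, 2A = |(50·53 − (-35)·(-28)) + ((-35)·(-45) − 22·53) + (22·(-20) − 19·(-45)) + (19·(-28) − 50·(-20))| = 2962, so the area is 1481.
Summing gcd(|Δx|,|Δy|) over the edges gives the boundary count: gcd(85,81) + gcd(57,98) + gcd(3,25) + gcd(31,8) = 1+1+1+1 = 4.
Pick's theorem gives I = A − B/2 + 1 = 1481 − 4/2 + 1 = 1480, so the closed region contains I + B = 1480 + 4 = 1484 lattice points.

1484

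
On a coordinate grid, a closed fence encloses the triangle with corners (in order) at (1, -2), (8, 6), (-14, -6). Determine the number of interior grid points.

45

Using the shoelace formula, 2A = |(1·6 − 8·(-2)) + (8·(-6) − (-14)·6) + ((-14)·(-2) − 1·(-6))| = 92, so the area is 46.
Summing gcd(|Δx|,|Δy|) over the edges gives the boundary count: gcd(7,8) + gcd(22,12) + gcd(15,4) = 1+2+1 = 4.
By Pick's theorem A = I + B/2 − 1, so I = 46 − 4/2 + 1 = 45.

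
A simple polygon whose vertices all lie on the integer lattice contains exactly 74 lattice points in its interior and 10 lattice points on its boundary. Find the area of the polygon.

78

Pick's theorem states A = I + B/2 − 1, so A = 74 + 10/2 − 1 = 78.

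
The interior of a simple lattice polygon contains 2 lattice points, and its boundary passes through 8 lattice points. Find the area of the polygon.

By Pick's theorem, A = I + B/2 − 1 = 2 + 8/2 − 1 = 5.

5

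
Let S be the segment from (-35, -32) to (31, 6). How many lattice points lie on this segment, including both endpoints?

3

The number of lattice points on a segment between lattice points is gcd(|Δx|,|Δy|) + 1 = gcd(66,38) + 1 = 2 + 1 = 3.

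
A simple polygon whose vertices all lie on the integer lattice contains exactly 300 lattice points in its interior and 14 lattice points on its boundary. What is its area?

306

By Pick's theorem, A = I + B/2 − 1 = 300 + 14/2 − 1 = 306.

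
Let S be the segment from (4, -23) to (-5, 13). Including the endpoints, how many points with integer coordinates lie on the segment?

The number of lattice points on a segment between lattice points is gcd(|Δx|,|Δy|) + 1 = gcd(9,36) + 1 = 9 + 1 = 10.

10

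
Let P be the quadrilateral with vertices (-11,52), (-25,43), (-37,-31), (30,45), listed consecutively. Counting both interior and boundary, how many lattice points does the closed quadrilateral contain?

Using the shoelace formula, 2A = |((-11)·43 − (-25)·52) + ((-25)·(-31) − (-37)·43) + ((-37)·45 − 30·(-31)) + (30·52 − (-11)·45)| = 4513, so the area is 2256.5.
The number of boundary lattice points is Σ gcd(|Δx|,|Δy|) = gcd(14,9) + gcd(12,74) + gcd(67,76) + gcd(41,7) = 1+2+1+1 = 5.
Pick's theorem gives I = A − B/2 + 1 = 2256.5 − 5/2 + 1 = 2255, so the closed region contains I + B = 2255 + 5 = 2260 lattice points.

2260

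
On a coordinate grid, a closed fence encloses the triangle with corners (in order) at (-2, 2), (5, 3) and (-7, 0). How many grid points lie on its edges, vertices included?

5

The number of boundary lattice points is Σ gcd(|Δx|,|Δy|) = gcd(7,1) + gcd(12,3) + gcd(5,2) = 1+3+1 = 5.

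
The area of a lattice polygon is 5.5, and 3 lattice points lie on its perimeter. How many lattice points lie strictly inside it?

5

Pick's theorem A = I + B/2 − 1 rearranges to I = A − B/2 + 1 = 5.5 − 3/2 + 1 = 5.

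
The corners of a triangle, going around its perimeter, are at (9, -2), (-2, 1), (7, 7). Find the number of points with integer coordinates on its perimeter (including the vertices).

5

Along each edge there are gcd(|Δx|,|Δy|)+1 lattice points, so counting each shared vertex once the boundary has gcd(11,3) + gcd(9,6) + gcd(2,9) = 1+3+1 = 5.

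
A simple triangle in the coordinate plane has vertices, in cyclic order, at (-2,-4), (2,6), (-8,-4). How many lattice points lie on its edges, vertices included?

The number of boundary lattice points is Σ gcd(|Δx|,|Δy|) = gcd(4,10) + gcd(10,10) + gcd(6,0) = 2+10+6 = 18.

18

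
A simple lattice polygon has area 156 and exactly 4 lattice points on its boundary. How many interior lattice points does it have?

From Pick's theorem, I = A − B/2 + 1 = 156 − 4/2 + 1 = 155.

155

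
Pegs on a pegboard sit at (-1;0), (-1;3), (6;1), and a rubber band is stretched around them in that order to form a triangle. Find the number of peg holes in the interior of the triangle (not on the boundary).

Using the shoelace formula, 2A = |[(-1)·3 − (-1)·0] + [(-1)·1 − 6·3] + [6·0 − (-1)·1]| = 21, so the area is 10.5.
Summing gcd(|Δx|,|Δy|) over the edges gives the boundary count: gcd(0,3) + gcd(7,2) + gcd(7,1) = 3+1+1 = 5.
By Pick's theorem A = I + B/2 − 1, so I = 10.5 − 5/2 + 1 = 9.

9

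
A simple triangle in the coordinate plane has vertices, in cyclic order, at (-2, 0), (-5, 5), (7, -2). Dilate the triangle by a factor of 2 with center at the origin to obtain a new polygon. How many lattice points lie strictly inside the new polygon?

By the shoelace formula, twice the signed area is |((-2)·5 − (-5)·0) + ((-5)·(-2) − 7·5) + (7·0 − (-2)·(-2))| = 39, so the area is 19.5.
The number of boundary lattice points is Σ gcd(|Δx|,|Δy|) = gcd(3,5) + gcd(12,7) + gcd(9,2) = 1+1+1 = 3.
Scaling by 2 multiplies the area by 2² = 4 (so the new area is 78) and multiplies the boundary lattice-point count by 2, giving 6.
By Pick's theorem, the interior count of the dilated polygon is 78 − 6/2 + 1 = 76.

76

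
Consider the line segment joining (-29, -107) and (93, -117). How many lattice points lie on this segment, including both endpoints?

3

The number of lattice points on a segment between lattice points is gcd(|Δx|,|Δy|) + 1 = gcd(122,10) + 1 = 2 + 1 = 3.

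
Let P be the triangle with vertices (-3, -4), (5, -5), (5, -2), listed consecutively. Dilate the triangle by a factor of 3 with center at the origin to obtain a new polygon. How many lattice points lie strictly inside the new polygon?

The shoelace formula gives twice the area as |((-3)·(-5) − 5·(-4)) + (5·(-2) − 5·(-5)) + (5·(-4) − (-3)·(-2))| = 24, so the area is 12.
The number of boundary lattice points is Σ gcd(|Δx|,|Δy|) = gcd(8,1) + gcd(0,3) + gcd(8,2) = 1+3+2 = 6.
Scaling by 3 multiplies the area by 3² = 9 (so the new area is 108) and multiplies the boundary lattice-point count by 3, giving 18.
By Pick's theorem, the interior count of the dilated polygon is 108 − 18/2 + 1 = 100.

100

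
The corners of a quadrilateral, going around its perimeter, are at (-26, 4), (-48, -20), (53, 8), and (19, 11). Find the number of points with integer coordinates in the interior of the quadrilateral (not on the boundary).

1089

By the shoelace formula, twice the signed area is |((-26)·(-20) − (-48)·4) + ((-48)·8 − 53·(-20)) + (53·11 − 19·8) + (19·4 − (-26)·11)| = 2181, so the area is 1090.5.
Along each edge there are gcd(|Δx|,|Δy|)+1 lattice points, so counting each shared vertex once the boundary has gcd(22,24) + gcd(101,28) + gcd(34,3) + gcd(45,7) = 2+1+1+1 = 5.
By Pick's theorem A = I + B/2 − 1, so I = 1090.5 − 5/2 + 1 = 1089.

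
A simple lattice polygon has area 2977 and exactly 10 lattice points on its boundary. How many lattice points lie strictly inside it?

2973

From Pick's theorem, I = A − B/2 + 1 = 2977 − 10/2 + 1 = 2973.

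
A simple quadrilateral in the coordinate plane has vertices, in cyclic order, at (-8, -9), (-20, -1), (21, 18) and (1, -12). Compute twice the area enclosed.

By the shoelace formula, twice the signed area is |[(-8)·(-1) − (-20)·(-9)] + [(-20)·18 − 21·(-1)] + [21·(-12) − 1·18] + [1·(-9) − (-8)·(-12)]| = 886, so the area is 443.

886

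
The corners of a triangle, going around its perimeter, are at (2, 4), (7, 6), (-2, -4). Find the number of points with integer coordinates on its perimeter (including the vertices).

6

Summing gcd(|Δx|,|Δy|) over the edges gives the boundary count: gcd(5,2) + gcd(9,10) + gcd(4,8) = 1+1+4 = 6.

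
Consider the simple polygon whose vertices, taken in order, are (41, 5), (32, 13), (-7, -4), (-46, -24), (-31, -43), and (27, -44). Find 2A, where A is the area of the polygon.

6018

By the shoelace formula, twice the signed area is |(41·13 − 32·5) + (32·(-4) − (-7)·13) + ((-7)·(-24) − (-46)·(-4)) + ((-46)·(-43) − (-31)·(-24)) + ((-31)·(-44) − 27·(-43)) + (27·5 − 41·(-44))| = 6018, so the area is 3009.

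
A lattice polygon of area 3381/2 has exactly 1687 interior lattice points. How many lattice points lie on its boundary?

Pick's theorem gives A = I + B/2 − 1, so B = 2(A − I + 1) = 2(3381/2 − 1687 + 1) = 9.

9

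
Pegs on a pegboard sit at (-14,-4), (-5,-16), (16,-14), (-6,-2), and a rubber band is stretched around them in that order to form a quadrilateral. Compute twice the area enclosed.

By the shoelace formula, twice the signed area is |((-14)·(-16) − (-5)·(-4)) + ((-5)·(-14) − 16·(-16)) + (16·(-2) − (-6)·(-14)) + ((-6)·(-4) − (-14)·(-2))| = 410, so the area is 205.

410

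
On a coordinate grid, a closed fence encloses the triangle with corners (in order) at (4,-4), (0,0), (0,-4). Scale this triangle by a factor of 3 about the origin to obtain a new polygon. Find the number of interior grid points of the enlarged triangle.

The shoelace formula gives twice the area as |(4·0 − 0·(-4)) + (0·(-4) − 0·0) + (0·(-4) − 4·(-4))| = 16, so the area is 8.
Summing gcd(|Δx|,|Δy|) over the edges gives the boundary count: gcd(4,4) + gcd(0,4) + gcd(4,0) = 4+4+4 = 12.
Scaling by 3 multiplies the area by 3² = 9 (so the new area is 72) and multiplies the boundary lattice-point count by 3, giving 36.
By Pick's theorem, the interior count of the dilated polygon is 72 − 36/2 + 1 = 55.

55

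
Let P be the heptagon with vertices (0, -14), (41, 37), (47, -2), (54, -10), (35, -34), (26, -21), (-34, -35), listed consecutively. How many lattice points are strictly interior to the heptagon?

2043

By the shoelace formula, twice the signed area is |[0·37 − 41·(-14)] + [41·(-2) − 47·37] + [47·(-10) − 54·(-2)] + [54·(-34) − 35·(-10)] + [35·(-21) − 26·(-34)] + [26·(-35) − (-34)·(-21)] + [(-34)·(-14) − 0·(-35)]| = 4094, so the area is 2047.
Summing gcd(|Δx|,|Δy|) over the edges gives the boundary count: gcd(41,51) + gcd(6,39) + gcd(7,8) + gcd(19,24) + gcd(9,13) + gcd(60,14) + gcd(34,21) = 1+3+1+1+1+2+1 = 10.
By Pick's theorem A = I + B/2 − 1, so I = 2047 − 10/2 + 1 = 2043.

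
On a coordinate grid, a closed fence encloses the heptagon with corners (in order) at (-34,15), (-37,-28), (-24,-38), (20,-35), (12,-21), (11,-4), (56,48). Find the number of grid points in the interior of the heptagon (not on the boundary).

Using the shoelace formula, 2A = |((-34)·(-28) − (-37)·15) + ((-37)·(-38) − (-24)·(-28)) + ((-24)·(-35) − 20·(-38)) + (20·(-21) − 12·(-35)) + (12·(-4) − 11·(-21)) + (11·48 − 56·(-4)) + (56·15 − (-34)·48)| = 7248, so the area is 3624.
Summing gcd(|Δx|,|Δy|) over the edges gives the boundary count: gcd(3,43) + gcd(13,10) + gcd(44,3) + gcd(8,14) + gcd(1,17) + gcd(45,52) + gcd(90,33) = 1+1+1+2+1+1+3 = 10.
By Pick's theorem A = I + B/2 − 1, so I = 3624 − 10/2 + 1 = 3620.

3620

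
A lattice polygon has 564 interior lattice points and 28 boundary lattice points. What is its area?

Pick's theorem states A = I + B/2 − 1, so A = 564 + 28/2 − 1 = 577.

577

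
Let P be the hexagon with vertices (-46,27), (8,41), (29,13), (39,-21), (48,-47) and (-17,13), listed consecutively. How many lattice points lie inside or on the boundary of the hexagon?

Using the shoelace formula, 2A = |((-46)·41 − 8·27) + (8·13 − 29·41) + (29·(-21) − 39·13) + (39·(-47) − 48·(-21)) + (48·13 − (-17)·(-47)) + ((-17)·27 − (-46)·13)| = 5164, so the area is 2582.
The number of boundary lattice points is Σ gcd(|Δx|,|Δy|) = gcd(54,14) + gcd(21,28) + gcd(10,34) + gcd(9,26) + gcd(65,60) + gcd(29,14) = 2+7+2+1+5+1 = 18.
Pick's theorem gives I = A − B/2 + 1 = 2582 − 18/2 + 1 = 2574, so the closed region contains I + B = 2574 + 18 = 2592 lattice points.

2592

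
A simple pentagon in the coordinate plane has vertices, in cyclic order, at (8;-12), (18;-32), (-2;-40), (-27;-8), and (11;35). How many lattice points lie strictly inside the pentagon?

1571

The shoelace formula gives twice the area as |(8·(-32) − 18·(-12)) + (18·(-40) − (-2)·(-32)) + ((-2)·(-8) − (-27)·(-40)) + ((-27)·35 − 11·(-8)) + (11·(-12) − 8·35)| = 3157, so the area is 3157/2.
Along each edge there are gcd(|Δx|,|Δy|)+1 lattice points, so counting each shared vertex once the boundary has gcd(10,20) + gcd(20,8) + gcd(25,32) + gcd(38,43) + gcd(3,47) = 10+4+1+1+1 = 17.
Pick's theorem gives I = A − B/2 + 1 = 3157/2 − 17/2 + 1 = 1571.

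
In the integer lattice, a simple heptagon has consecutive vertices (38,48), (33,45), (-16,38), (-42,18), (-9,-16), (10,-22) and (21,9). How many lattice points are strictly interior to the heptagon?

2903

The shoelace formula gives twice the area as |(38·45 − 33·48) + (33·38 − (-16)·45) + ((-16)·18 − (-42)·38) + ((-42)·(-16) − (-9)·18) + ((-9)·(-22) − 10·(-16)) + (10·9 − 21·(-22)) + (21·48 − 38·9)| = 5818, so the area is 2909.
Along each edge there are gcd(|Δx|,|Δy|)+1 lattice points, so counting each shared vertex once the boundary has gcd(5,3) + gcd(49,7) + gcd(26,20) + gcd(33,34) + gcd(19,6) + gcd(11,31) + gcd(17,39) = 1+7+2+1+1+1+1 = 14.
Pick's theorem gives I = A − B/2 + 1 = 2909 − 14/2 + 1 = 2903.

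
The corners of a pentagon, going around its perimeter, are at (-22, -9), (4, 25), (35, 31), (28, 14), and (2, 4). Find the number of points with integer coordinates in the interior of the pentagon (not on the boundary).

By the shoelace formula, twice the signed area is |[(-22)·25 − 4·(-9)] + [4·31 − 35·25] + [35·14 − 28·31] + [28·4 − 2·14] + [2·(-9) − (-22)·4]| = 1489, so the area is 1489/2.
Along each edge there are gcd(|Δx|,|Δy|)+1 lattice points, so counting each shared vertex once the boundary has gcd(26,34) + gcd(31,6) + gcd(7,17) + gcd(26,10) + gcd(24,13) = 2+1+1+2+1 = 7.
By Pick's theorem A = I + B/2 − 1, so I = 1489/2 − 7/2 + 1 = 742.

742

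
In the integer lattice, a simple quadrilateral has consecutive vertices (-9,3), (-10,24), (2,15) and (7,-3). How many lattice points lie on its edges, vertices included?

7

Along each edge there are gcd(|Δx|,|Δy|)+1 lattice points, so counting each shared vertex once the boundary has gcd(1,21) + gcd(12,9) + gcd(5,18) + gcd(16,6) = 1+3+1+2 = 7.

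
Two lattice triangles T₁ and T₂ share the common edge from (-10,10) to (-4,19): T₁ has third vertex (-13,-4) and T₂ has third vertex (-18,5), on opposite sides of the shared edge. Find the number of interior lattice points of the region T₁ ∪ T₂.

42

The union is the simple quadrilateral with vertices (-10,10), (-13,-4), (-4,19), (-18,5) in order.
The shoelace formula gives twice the area as |((-10)·(-4) − (-13)·10) + ((-13)·19 − (-4)·(-4)) + ((-4)·5 − (-18)·19) + ((-18)·10 − (-10)·5)| = 99, so the area is 49.5.
Along each edge there are gcd(|Δx|,|Δy|)+1 lattice points, so counting each shared vertex once the boundary has gcd(3,14) + gcd(9,23) + gcd(14,14) + gcd(8,5) = 1+1+14+1 = 17.
By Pick's theorem I = A − B/2 + 1 = 49.5 − 17/2 + 1 = 42.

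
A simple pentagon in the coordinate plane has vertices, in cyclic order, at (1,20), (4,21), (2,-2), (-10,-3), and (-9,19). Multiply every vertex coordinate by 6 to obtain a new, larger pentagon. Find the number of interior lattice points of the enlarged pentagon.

9904

Using the shoelace formula, 2A = |(1·21 − 4·20) + (4·(-2) − 2·21) + (2·(-3) − (-10)·(-2)) + ((-10)·19 − (-9)·(-3)) + ((-9)·20 − 1·19)| = 551, so the area is 275.5.
The number of boundary lattice points is Σ gcd(|Δx|,|Δy|) = gcd(3,1) + gcd(2,23) + gcd(12,1) + gcd(1,22) + gcd(10,1) = 1+1+1+1+1 = 5.
Scaling by 6 multiplies the area by 6² = 36 (so the new area is 9918) and multiplies the boundary lattice-point count by 6, giving 30.
By Pick's theorem, the interior count of the dilated polygon is 9918 − 30/2 + 1 = 9904.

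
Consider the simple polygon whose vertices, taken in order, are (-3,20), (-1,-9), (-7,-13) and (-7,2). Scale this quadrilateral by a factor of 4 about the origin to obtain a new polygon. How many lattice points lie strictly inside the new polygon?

The shoelace formula gives twice the area as |((-3)·(-9) − (-1)·20) + ((-1)·(-13) − (-7)·(-9)) + ((-7)·2 − (-7)·(-13)) + ((-7)·20 − (-3)·2)| = 242, so the area is 121.
Summing gcd(|Δx|,|Δy|) over the edges gives the boundary count: gcd(2,29) + gcd(6,4) + gcd(0,15) + gcd(4,18) = 1+2+15+2 = 20.
Scaling by 4 multiplies the area by 4² = 16 (so the new area is 1936) and multiplies the boundary lattice-point count by 4, giving 80.
By Pick's theorem, the interior count of the dilated polygon is 1936 − 80/2 + 1 = 1897.

1897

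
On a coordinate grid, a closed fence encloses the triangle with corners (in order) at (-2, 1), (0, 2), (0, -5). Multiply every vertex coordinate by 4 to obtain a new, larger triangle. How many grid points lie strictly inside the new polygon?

By the shoelace formula, twice the signed area is |((-2)·2 − 0·1) + (0·(-5) − 0·2) + (0·1 − (-2)·(-5))| = 14, so the area is 7.
The number of boundary lattice points is Σ gcd(|Δx|,|Δy|) = gcd(2,1) + gcd(0,7) + gcd(2,6) = 1+7+2 = 10.
Scaling by 4 multiplies the area by 4² = 16 (so the new area is 112) and multiplies the boundary lattice-point count by 4, giving 40.
By Pick's theorem, the interior count of the dilated polygon is 112 − 40/2 + 1 = 93.

93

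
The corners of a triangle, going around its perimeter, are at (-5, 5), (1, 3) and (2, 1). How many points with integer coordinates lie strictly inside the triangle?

4

Using the shoelace formula, 2A = |((-5)·3 − 1·5) + (1·1 − 2·3) + (2·5 − (-5)·1)| = 10, so the area is 5.
Summing gcd(|Δx|,|Δy|) over the edges gives the boundary count: gcd(6,2) + gcd(1,2) + gcd(7,4) = 2+1+1 = 4.
Pick's theorem gives I = A − B/2 + 1 = 5 − 4/2 + 1 = 4.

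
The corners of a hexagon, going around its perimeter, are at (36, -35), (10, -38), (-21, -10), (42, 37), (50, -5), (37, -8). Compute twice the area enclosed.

5555

Using the shoelace formula, 2A = |(36·(-38) − 10·(-35)) + (10·(-10) − (-21)·(-38)) + ((-21)·37 − 42·(-10)) + (42·(-5) − 50·37) + (50·(-8) − 37·(-5)) + (37·(-35) − 36·(-8))| = 5555, so the area is 5555/2.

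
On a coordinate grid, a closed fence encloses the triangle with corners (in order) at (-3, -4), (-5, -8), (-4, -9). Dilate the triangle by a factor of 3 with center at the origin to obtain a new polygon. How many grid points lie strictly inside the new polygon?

22

By the shoelace formula, twice the signed area is |((-3)·(-8) − (-5)·(-4)) + ((-5)·(-9) − (-4)·(-8)) + ((-4)·(-4) − (-3)·(-9))| = 6, so the area is 3.
The number of boundary lattice points is Σ gcd(|Δx|,|Δy|) = gcd(2,4) + gcd(1,1) + gcd(1,5) = 2+1+1 = 4.
Scaling by 3 multiplies the area by 3² = 9 (so the new area is 27) and multiplies the boundary lattice-point count by 3, giving 12.
By Pick's theorem, the interior count of the dilated polygon is 27 − 12/2 + 1 = 22.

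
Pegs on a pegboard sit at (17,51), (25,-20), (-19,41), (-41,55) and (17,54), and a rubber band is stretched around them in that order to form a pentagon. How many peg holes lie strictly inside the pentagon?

The shoelace formula gives twice the area as |(17·(-20) − 25·51) + (25·41 − (-19)·(-20)) + ((-19)·55 − (-41)·41) + ((-41)·54 − 17·55) + (17·51 − 17·54)| = 3534, so the area is 1767.
Summing gcd(|Δx|,|Δy|) over the edges gives the boundary count: gcd(8,71) + gcd(44,61) + gcd(22,14) + gcd(58,1) + gcd(0,3) = 1+1+2+1+3 = 8.
By Pick's theorem A = I + B/2 − 1, so I = 1767 − 8/2 + 1 = 1764.

1764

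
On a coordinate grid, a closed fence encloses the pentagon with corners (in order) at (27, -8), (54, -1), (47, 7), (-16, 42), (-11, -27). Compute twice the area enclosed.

4627

Using the shoelace formula, 2A = |(27·(-1) − 54·(-8)) + (54·7 − 47·(-1)) + (47·42 − (-16)·7) + ((-16)·(-27) − (-11)·42) + ((-11)·(-8) − 27·(-27))| = 4627, so the area is 4627/2.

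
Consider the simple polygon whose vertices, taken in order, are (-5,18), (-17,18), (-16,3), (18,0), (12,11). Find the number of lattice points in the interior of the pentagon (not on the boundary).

427

Using the shoelace formula, 2A = |[(-5)·18 − (-17)·18] + [(-17)·3 − (-16)·18] + [(-16)·0 − 18·3] + [18·11 − 12·0] + [12·18 − (-5)·11]| = 868, so the area is 434.
Along each edge there are gcd(|Δx|,|Δy|)+1 lattice points, so counting each shared vertex once the boundary has gcd(12,0) + gcd(1,15) + gcd(34,3) + gcd(6,11) + gcd(17,7) = 12+1+1+1+1 = 16.
By Pick's theorem A = I + B/2 − 1, so I = 434 − 16/2 + 1 = 427.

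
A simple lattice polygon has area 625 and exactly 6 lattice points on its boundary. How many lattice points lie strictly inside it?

623

Pick's theorem A = I + B/2 − 1 rearranges to I = A − B/2 + 1 = 625 − 6/2 + 1 = 623.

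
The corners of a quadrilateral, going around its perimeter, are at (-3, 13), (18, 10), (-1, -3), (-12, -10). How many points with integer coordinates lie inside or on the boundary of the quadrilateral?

By the shoelace formula, twice the signed area is |[(-3)·10 − 18·13] + [18·(-3) − (-1)·10] + [(-1)·(-10) − (-12)·(-3)] + [(-12)·13 − (-3)·(-10)]| = 520, so the area is 260.
Summing gcd(|Δx|,|Δy|) over the edges gives the boundary count: gcd(21,3) + gcd(19,13) + gcd(11,7) + gcd(9,23) = 3+1+1+1 = 6.
Pick's theorem gives I = A − B/2 + 1 = 260 − 6/2 + 1 = 258, so the closed region contains I + B = 258 + 6 = 264 lattice points.

264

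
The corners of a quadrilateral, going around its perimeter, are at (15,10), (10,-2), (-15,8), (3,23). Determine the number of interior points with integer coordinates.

The shoelace formula gives twice the area as |(15·(-2) − 10·10) + (10·8 − (-15)·(-2)) + ((-15)·23 − 3·8) + (3·10 − 15·23)| = 764, so the area is 382.
The number of boundary lattice points is Σ gcd(|Δx|,|Δy|) = gcd(5,12) + gcd(25,10) + gcd(18,15) + gcd(12,13) = 1+5+3+1 = 10.
Pick's theorem gives I = A − B/2 + 1 = 382 − 10/2 + 1 = 378.

378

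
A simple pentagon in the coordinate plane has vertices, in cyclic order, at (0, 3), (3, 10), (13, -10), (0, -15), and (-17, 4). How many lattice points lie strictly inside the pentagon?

329

Using the shoelace formula, 2A = |(0·10 − 3·3) + (3·(-10) − 13·10) + (13·(-15) − 0·(-10)) + (0·4 − (-17)·(-15)) + ((-17)·3 − 0·4)| = 670, so the area is 335.
Summing gcd(|Δx|,|Δy|) over the edges gives the boundary count: gcd(3,7) + gcd(10,20) + gcd(13,5) + gcd(17,19) + gcd(17,1) = 1+10+1+1+1 = 14.
By Pick's theorem A = I + B/2 − 1, so I = 335 − 14/2 + 1 = 329.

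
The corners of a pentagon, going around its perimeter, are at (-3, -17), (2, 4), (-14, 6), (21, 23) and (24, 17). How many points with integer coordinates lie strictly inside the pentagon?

Using the shoelace formula, 2A = |((-3)·4 − 2·(-17)) + (2·6 − (-14)·4) + ((-14)·23 − 21·6) + (21·17 − 24·23) + (24·(-17) − (-3)·17)| = 910, so the area is 455.
Summing gcd(|Δx|,|Δy|) over the edges gives the boundary count: gcd(5,21) + gcd(16,2) + gcd(35,17) + gcd(3,6) + gcd(27,34) = 1+2+1+3+1 = 8.
By Pick's theorem A = I + B/2 − 1, so I = 455 − 8/2 + 1 = 452.

452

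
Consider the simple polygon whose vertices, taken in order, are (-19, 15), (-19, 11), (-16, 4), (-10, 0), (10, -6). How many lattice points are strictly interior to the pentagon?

152

The shoelace formula gives twice the area as |[(-19)·11 − (-19)·15] + [(-19)·4 − (-16)·11] + [(-16)·0 − (-10)·4] + [(-10)·(-6) − 10·0] + [10·15 − (-19)·(-6)]| = 312, so the area is 156.
Summing gcd(|Δx|,|Δy|) over the edges gives the boundary count: gcd(0,4) + gcd(3,7) + gcd(6,4) + gcd(20,6) + gcd(29,21) = 4+1+2+2+1 = 10.
Pick's theorem gives I = A − B/2 + 1 = 156 − 10/2 + 1 = 152.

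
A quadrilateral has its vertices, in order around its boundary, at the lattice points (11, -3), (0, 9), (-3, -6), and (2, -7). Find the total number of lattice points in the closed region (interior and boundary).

The shoelace formula gives twice the area as |[11·9 − 0·(-3)] + [0·(-6) − (-3)·9] + [(-3)·(-7) − 2·(-6)] + [2·(-3) − 11·(-7)]| = 230, so the area is 115.
The number of boundary lattice points is Σ gcd(|Δx|,|Δy|) = gcd(11,12) + gcd(3,15) + gcd(5,1) + gcd(9,4) = 1+3+1+1 = 6.
Pick's theorem gives I = A − B/2 + 1 = 115 − 6/2 + 1 = 113, so the closed region contains I + B = 113 + 6 = 119 lattice points.

119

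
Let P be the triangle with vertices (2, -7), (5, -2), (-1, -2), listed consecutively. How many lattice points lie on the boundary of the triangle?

The number of boundary lattice points is Σ gcd(|Δx|,|Δy|) = gcd(3,5) + gcd(6,0) + gcd(3,5) = 1+6+1 = 8.

8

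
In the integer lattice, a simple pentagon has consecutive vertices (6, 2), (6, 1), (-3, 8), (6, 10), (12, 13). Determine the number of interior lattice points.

Using the shoelace formula, 2A = |(6·1 − 6·2) + (6·8 − (-3)·1) + ((-3)·10 − 6·8) + (6·13 − 12·10) + (12·2 − 6·13)| = 129, so the area is 64.5.
Summing gcd(|Δx|,|Δy|) over the edges gives the boundary count: gcd(0,1) + gcd(9,7) + gcd(9,2) + gcd(6,3) + gcd(6,11) = 1+1+1+3+1 = 7.
By Pick's theorem A = I + B/2 − 1, so I = 64.5 − 7/2 + 1 = 62.

62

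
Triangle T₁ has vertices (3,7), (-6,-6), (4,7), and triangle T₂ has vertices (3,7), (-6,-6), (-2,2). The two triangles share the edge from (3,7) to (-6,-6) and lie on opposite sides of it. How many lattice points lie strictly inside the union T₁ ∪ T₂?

12

The union is the simple quadrilateral with vertices (3,7), (4,7), (-6,-6), (-2,2) in order.
By the shoelace formula, twice the signed area is |(3·7 − 4·7) + (4·(-6) − (-6)·7) + ((-6)·2 − (-2)·(-6)) + ((-2)·7 − 3·2)| = 33, so the area is 16.5.
Along each edge there are gcd(|Δx|,|Δy|)+1 lattice points, so counting each shared vertex once the boundary has gcd(1,0) + gcd(10,13) + gcd(4,8) + gcd(5,5) = 1+1+4+5 = 11.
By Pick's theorem I = A − B/2 + 1 = 16.5 − 11/2 + 1 = 12.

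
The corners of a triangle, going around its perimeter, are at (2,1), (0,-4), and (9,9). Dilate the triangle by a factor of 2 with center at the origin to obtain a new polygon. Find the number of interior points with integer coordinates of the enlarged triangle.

36

By the shoelace formula, twice the signed area is |(2·(-4) − 0·1) + (0·9 − 9·(-4)) + (9·1 − 2·9)| = 19, so the area is 9.5.
Along each edge there are gcd(|Δx|,|Δy|)+1 lattice points, so counting each shared vertex once the boundary has gcd(2,5) + gcd(9,13) + gcd(7,8) = 1+1+1 = 3.
Scaling by 2 multiplies the area by 2² = 4 (so the new area is 38) and multiplies the boundary lattice-point count by 2, giving 6.
By Pick's theorem, the interior count of the dilated polygon is 38 − 6/2 + 1 = 36.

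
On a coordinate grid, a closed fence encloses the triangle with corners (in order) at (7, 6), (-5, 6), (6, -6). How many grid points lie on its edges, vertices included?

Along each edge there are gcd(|Δx|,|Δy|)+1 lattice points, so counting each shared vertex once the boundary has gcd(12,0) + gcd(11,12) + gcd(1,12) = 12+1+1 = 14.

14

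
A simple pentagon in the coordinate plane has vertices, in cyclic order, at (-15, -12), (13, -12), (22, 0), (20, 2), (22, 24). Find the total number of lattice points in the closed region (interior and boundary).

607

Using the shoelace formula, 2A = |((-15)·(-12) − 13·(-12)) + (13·0 − 22·(-12)) + (22·2 − 20·0) + (20·24 − 22·2) + (22·(-12) − (-15)·24)| = 1176, so the area is 588.
Along each edge there are gcd(|Δx|,|Δy|)+1 lattice points, so counting each shared vertex once the boundary has gcd(28,0) + gcd(9,12) + gcd(2,2) + gcd(2,22) + gcd(37,36) = 28+3+2+2+1 = 36.
Pick's theorem gives I = A − B/2 + 1 = 588 − 36/2 + 1 = 571, so the closed region contains I + B = 571 + 36 = 607 lattice points.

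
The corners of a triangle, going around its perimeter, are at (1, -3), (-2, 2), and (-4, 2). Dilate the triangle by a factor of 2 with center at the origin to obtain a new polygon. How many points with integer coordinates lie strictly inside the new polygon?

The shoelace formula gives twice the area as |[1·2 − (-2)·(-3)] + [(-2)·2 − (-4)·2] + [(-4)·(-3) − 1·2]| = 10, so the area is 5.
Along each edge there are gcd(|Δx|,|Δy|)+1 lattice points, so counting each shared vertex once the boundary has gcd(3,5) + gcd(2,0) + gcd(5,5) = 1+2+5 = 8.
Scaling by 2 multiplies the area by 2² = 4 (so the new area is 20) and multiplies the boundary lattice-point count by 2, giving 16.
By Pick's theorem, the interior count of the dilated polygon is 20 − 16/2 + 1 = 13.

13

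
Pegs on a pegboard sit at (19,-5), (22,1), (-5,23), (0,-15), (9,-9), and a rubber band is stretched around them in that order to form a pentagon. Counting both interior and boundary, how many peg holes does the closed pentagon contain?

The shoelace formula gives twice the area as |(19·1 − 22·(-5)) + (22·23 − (-5)·1) + ((-5)·(-15) − 0·23) + (0·(-9) − 9·(-15)) + (9·(-5) − 19·(-9))| = 976, so the area is 488.
Summing gcd(|Δx|,|Δy|) over the edges gives the boundary count: gcd(3,6) + gcd(27,22) + gcd(5,38) + gcd(9,6) + gcd(10,4) = 3+1+1+3+2 = 10.
Pick's theorem gives I = A − B/2 + 1 = 488 − 10/2 + 1 = 484, so the closed region contains I + B = 484 + 10 = 494 lattice points.

494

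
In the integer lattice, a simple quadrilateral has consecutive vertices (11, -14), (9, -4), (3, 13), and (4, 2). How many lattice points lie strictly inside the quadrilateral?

The shoelace formula gives twice the area as |(11·(-4) − 9·(-14)) + (9·13 − 3·(-4)) + (3·2 − 4·13) + (4·(-14) − 11·2)| = 87, so the area is 87/2.
Along each edge there are gcd(|Δx|,|Δy|)+1 lattice points, so counting each shared vertex once the boundary has gcd(2,10) + gcd(6,17) + gcd(1,11) + gcd(7,16) = 2+1+1+1 = 5.
Pick's theorem gives I = A − B/2 + 1 = 87/2 − 5/2 + 1 = 42.

42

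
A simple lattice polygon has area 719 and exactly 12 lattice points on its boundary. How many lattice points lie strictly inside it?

714

From Pick's theorem, I = A − B/2 + 1 = 719 − 12/2 + 1 = 714.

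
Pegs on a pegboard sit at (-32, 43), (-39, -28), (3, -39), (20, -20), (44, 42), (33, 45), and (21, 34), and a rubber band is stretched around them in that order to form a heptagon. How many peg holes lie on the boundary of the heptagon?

8

The number of boundary lattice points is Σ gcd(|Δx|,|Δy|) = gcd(7,71) + gcd(42,11) + gcd(17,19) + gcd(24,62) + gcd(11,3) + gcd(12,11) + gcd(53,9) = 1+1+1+2+1+1+1 = 8.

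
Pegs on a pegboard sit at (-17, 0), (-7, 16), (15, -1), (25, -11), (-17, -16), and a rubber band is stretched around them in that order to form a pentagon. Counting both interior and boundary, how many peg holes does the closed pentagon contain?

Using the shoelace formula, 2A = |[(-17)·16 − (-7)·0] + [(-7)·(-1) − 15·16] + [15·(-11) − 25·(-1)] + [25·(-16) − (-17)·(-11)] + [(-17)·0 − (-17)·(-16)]| = 1504, so the area is 752.
Along each edge there are gcd(|Δx|,|Δy|)+1 lattice points, so counting each shared vertex once the boundary has gcd(10,16) + gcd(22,17) + gcd(10,10) + gcd(42,5) + gcd(0,16) = 2+1+10+1+16 = 30.
Pick's theorem gives I = A − B/2 + 1 = 752 − 30/2 + 1 = 738, so the closed region contains I + B = 738 + 30 = 768 lattice points.

768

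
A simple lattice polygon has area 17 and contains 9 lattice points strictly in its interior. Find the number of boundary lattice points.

18

Pick's theorem gives A = I + B/2 − 1, so B = 2(A − I + 1) = 2(17 − 9 + 1) = 18.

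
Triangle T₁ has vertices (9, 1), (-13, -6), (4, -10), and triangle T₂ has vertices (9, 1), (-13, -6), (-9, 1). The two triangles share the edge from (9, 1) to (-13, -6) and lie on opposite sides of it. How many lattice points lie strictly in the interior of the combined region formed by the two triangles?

The union is the simple quadrilateral with vertices (9, 1), (4, -10), (-13, -6), (-9, 1) in order.
Using the shoelace formula, 2A = |[9·(-10) − 4·1] + [4·(-6) − (-13)·(-10)] + [(-13)·1 − (-9)·(-6)] + [(-9)·1 − 9·1]| = 333, so the area is 166.5.
The number of boundary lattice points is Σ gcd(|Δx|,|Δy|) = gcd(5,11) + gcd(17,4) + gcd(4,7) + gcd(18,0) = 1+1+1+18 = 21.
By Pick's theorem I = A − B/2 + 1 = 166.5 − 21/2 + 1 = 157.

157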